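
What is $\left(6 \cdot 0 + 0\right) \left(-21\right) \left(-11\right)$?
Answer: $0$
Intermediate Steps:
$\left(6 \cdot 0 + 0\right) \left(-21\right) \left(-11\right) = \left(0 + 0\right) \left(-21\right) \left(-11\right) = 0 \left(-21\right) \left(-11\right) = 0 \left(-11\right) = 0$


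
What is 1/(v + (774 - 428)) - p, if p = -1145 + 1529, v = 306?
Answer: -250367/652 ≈ -384.00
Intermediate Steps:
p = 384
1/(v + (774 - 428)) - p = 1/(306 + (774 - 428)) - 1*384 = 1/(306 + 346) - 384 = 1/652 - 384 = -250367/652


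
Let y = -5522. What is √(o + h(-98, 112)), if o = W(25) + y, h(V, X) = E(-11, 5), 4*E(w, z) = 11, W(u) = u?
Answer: I*√21977/2 ≈ 74.123*I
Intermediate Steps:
E(w, z) = 11/4 (E(w, z) = (¼)*11 = 11/4)
h(V, X) = 11/4
o = -5497 (o = 25 - 5522 = -5497)
√(o + h(-98, 112)) = √(-5497 + 11/4) = √(-21977/4) = I*√21977/2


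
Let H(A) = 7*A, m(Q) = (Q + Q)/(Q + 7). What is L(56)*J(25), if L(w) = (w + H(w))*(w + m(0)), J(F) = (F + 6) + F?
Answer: 1404928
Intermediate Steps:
m(Q) = 2*Q/(7 + Q) (m(Q) = (2*Q)/(7 + Q) = 2*Q/(7 + Q))
J(F) = 6 + 2*F (J(F) = (6 + F) + F = 6 + 2*F)
L(w) = 8*w² (L(w) = (w + 7*w)*(w + 2*0/(7 + 0)) = (8*w)*(w + 2*0/7) = (8*w)*(w + 2*0*(⅐)) = (8*w)*(w + 0) = (8*w)*w = 8*w²)
L(56)*J(25) = (8*56²)*(6 + 2*25) = (8*3136)*(6 + 50) = 25088*56 = 1404928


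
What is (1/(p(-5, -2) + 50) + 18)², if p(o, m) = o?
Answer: 657721/2025 ≈ 324.80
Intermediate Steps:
(1/(p(-5, -2) + 50) + 18)² = (1/(-5 + 50) + 18)² = (1/45 + 18)² = (811/45)² = 657721/2025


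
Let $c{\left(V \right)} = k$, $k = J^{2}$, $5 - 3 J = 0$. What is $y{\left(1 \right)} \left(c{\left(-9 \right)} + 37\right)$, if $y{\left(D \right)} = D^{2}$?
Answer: $\frac{358}{9} \approx 39.778$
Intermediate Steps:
$J = \frac{5}{3}$ ($J = \frac{5}{3} - 0 = \frac{5}{3} + 0 = \frac{5}{3} \approx 1.6667$)
$k = \frac{25}{9}$ ($k = \left(\frac{5}{3}\right)^{2} = \frac{25}{9} \approx 2.7778$)
$c{\left(V \right)} = \frac{25}{9}$
$y{\left(1 \right)} \left(c{\left(-9 \right)} + 37\right) = 1^{2} \left(\frac{25}{9} + 37\right) = 1 \cdot \frac{358}{9} = \frac{358}{9}$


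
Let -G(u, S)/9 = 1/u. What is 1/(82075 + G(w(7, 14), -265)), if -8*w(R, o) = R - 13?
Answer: 1/82063 ≈ 1.2186e-5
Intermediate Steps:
w(R, o) = 13/8 - R/8 (w(R, o) = -(R - 13)/8 = -(-13 + R)/8 = 13/8 - R/8)
G(u, S) = -9/u
1/(82075 + G(w(7, 14), -265)) = 1/(82075 - 9/(13/8 - 1/8*7)) = 1/(82075 - 9/(13/8 - 7/8)) = 1/(82075 - 9/3/4) = 1/(82075 - 9*4/3) = 1/(82075 - 12) = 1/82063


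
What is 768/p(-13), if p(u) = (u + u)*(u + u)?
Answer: 192/169 ≈ 1.1361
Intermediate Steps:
p(u) = 4*u² (p(u) = (2*u)*(2*u) = 4*u²)
768/p(-13) = 768/((4*(-13)²)) = 768/((4*169)) = 768/676 = 768*(1/676) = 192/169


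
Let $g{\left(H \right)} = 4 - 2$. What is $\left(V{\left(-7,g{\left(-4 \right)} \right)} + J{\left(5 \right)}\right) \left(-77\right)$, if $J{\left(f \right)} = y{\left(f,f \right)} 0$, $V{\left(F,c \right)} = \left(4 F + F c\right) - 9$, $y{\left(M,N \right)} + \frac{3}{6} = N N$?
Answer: $3927$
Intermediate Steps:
$y{\left(M,N \right)} = - \frac{1}{2} + N^{2}$ ($y{\left(M,N \right)} = - \frac{1}{2} + N N = - \frac{1}{2} + N^{2}$)
$g{\left(H \right)} = 2$ ($g{\left(H \right)} = 4 - 2 = 2$)
$V{\left(F,c \right)} = -9 + 4 F + F c$
$J{\left(f \right)} = 0$ ($J{\left(f \right)} = \left(- \frac{1}{2} + f^{2}\right) 0 = 0$)
$\left(V{\left(-7,g{\left(-4 \right)} \right)} + J{\left(5 \right)}\right) \left(-77\right) = \left(\left(-9 + 4 \left(-7\right) - 14\right) + 0\right) \left(-77\right) = \left(\left(-9 - 28 - 14\right) + 0\right) \left(-77\right) = \left(-51 + 0\right) \left(-77\right) = \left(-51\right) \left(-77\right) = 3927$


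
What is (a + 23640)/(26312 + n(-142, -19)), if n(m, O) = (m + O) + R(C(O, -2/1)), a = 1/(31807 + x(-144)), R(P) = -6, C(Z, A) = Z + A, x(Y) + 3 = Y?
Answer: 106920343/118250100 ≈ 0.90419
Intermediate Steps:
x(Y) = -3 + Y
C(Z, A) = A + Z
a = 1/31660 (a = 1/(31807 + (-3 - 144)) = 1/(31807 - 147) = 1/31660 ≈ 3.1586e-5)
n(m, O) = -6 + O + m (n(m, O) = (m + O) - 6 = (O + m) - 6 = -6 + O + m)
(a + 23640)/(26312 + n(-142, -19)) = (1/31660 + 23640)/(26312 + (-6 - 19 - 142)) = 748442401/(31660*(26312 - 167)) = (748442401/31660)/26145 = (748442401/31660)*(1/26145) = 106920343/118250100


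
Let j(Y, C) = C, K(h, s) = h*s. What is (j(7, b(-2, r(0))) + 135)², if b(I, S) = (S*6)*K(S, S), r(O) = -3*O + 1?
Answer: 19881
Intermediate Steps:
r(O) = 1 - 3*O
b(I, S) = 6*S³ (b(I, S) = (S*6)*(S*S) = (6*S)*S² = 6*S³)
(j(7, b(-2, r(0))) + 135)² = (6*(1 - 3*0)³ + 135)² = (6*(1 + 0)³ + 135)² = (6*1³ + 135)² = (6*1 + 135)² = (6 + 135)² = 141² = 19881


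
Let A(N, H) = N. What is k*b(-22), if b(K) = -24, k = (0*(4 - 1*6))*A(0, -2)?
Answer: 0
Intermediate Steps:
k = 0 (k = (0*(4 - 1*6))*0 = (0*(4 - 6))*0 = (0*(-2))*0 = 0*0 = 0)
k*b(-22) = 0*(-24) = 0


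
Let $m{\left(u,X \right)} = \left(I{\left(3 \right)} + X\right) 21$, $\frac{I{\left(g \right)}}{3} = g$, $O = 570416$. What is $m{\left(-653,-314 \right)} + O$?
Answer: $564011$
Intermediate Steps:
$I{\left(g \right)} = 3 g$
$m{\left(u,X \right)} = 189 + 21 X$ ($m{\left(u,X \right)} = \left(3 \cdot 3 + X\right) 21 = \left(9 + X\right) 21 = 189 + 21 X$)
$m{\left(-653,-314 \right)} + O = \left(189 + 21 \left(-314\right)\right) + 570416 = \left(189 - 6594\right) + 570416 = -6405 + 570416 = 564011$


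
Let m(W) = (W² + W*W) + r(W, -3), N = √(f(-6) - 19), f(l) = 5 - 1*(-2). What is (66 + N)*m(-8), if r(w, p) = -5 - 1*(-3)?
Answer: 8316 + 252*I*√3 ≈ 8316.0 + 436.48*I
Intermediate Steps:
f(l) = 7 (f(l) = 5 + 2 = 7)
r(w, p) = -2 (r(w, p) = -5 + 3 = -2)
N = 2*I*√3 (N = √(7 - 19) = √(-12) = 2*I*√3 ≈ 3.4641*I)
m(W) = -2 + 2*W² (m(W) = (W² + W*W) - 2 = (W² + W²) - 2 = 2*W² - 2 = -2 + 2*W²)
(66 + N)*m(-8) = (66 + 2*I*√3)*(-2 + 2*(-8)²) = (66 + 2*I*√3)*(-2 + 2*64) = (66 + 2*I*√3)*(-2 + 128) = (66 + 2*I*√3)*126 = 8316 + 252*I*√3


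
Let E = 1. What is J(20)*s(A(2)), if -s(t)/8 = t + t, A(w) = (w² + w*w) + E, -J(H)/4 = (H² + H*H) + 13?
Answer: 468288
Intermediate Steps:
J(H) = -52 - 8*H² (J(H) = -4*((H² + H*H) + 13) = -4*((H² + H²) + 13) = -4*(2*H² + 13) = -4*(13 + 2*H²) = -52 - 8*H²)
A(w) = 1 + 2*w² (A(w) = (w² + w*w) + 1 = (w² + w²) + 1 = 2*w² + 1 = 1 + 2*w²)
s(t) = -16*t (s(t) = -8*(t + t) = -16*t)
J(20)*s(A(2)) = (-52 - 8*20²)*(-16*(1 + 2*2²)) = (-52 - 8*400)*(-16*(1 + 2*4)) = (-52 - 3200)*(-16*(1 + 8)) = -(-52032)*9 = -3252*(-144) = 468288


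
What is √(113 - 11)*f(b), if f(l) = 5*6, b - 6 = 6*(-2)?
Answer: 30*√102 ≈ 302.99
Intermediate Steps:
b = -6 (b = 6 + 6*(-2) = 6 - 12 = -6)
f(l) = 30
√(113 - 11)*f(b) = √(113 - 11)*30 = √102*30 = 30*√102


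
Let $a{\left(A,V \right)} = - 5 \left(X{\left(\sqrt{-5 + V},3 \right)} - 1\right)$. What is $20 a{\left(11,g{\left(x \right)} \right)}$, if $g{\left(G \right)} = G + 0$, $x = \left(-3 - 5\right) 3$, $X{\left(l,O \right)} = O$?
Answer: $-200$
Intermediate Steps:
$x = -24$ ($x = \left(-8\right) 3 = -24$)
$g{\left(G \right)} = G$
$a{\left(A,V \right)} = -10$ ($a{\left(A,V \right)} = - 5 \left(3 - 1\right) = \left(-5\right) 2 = -10$)
$20 a{\left(11,g{\left(x \right)} \right)} = 20 \left(-10\right) = -200$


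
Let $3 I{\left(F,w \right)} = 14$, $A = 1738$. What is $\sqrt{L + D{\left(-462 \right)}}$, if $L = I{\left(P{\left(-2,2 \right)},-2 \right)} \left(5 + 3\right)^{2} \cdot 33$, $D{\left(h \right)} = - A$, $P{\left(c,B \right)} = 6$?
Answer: $3 \sqrt{902} \approx 90.1$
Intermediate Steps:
$I{\left(F,w \right)} = \frac{14}{3}$ ($I{\left(F,w \right)} = \frac{1}{3} \cdot 14 = \frac{14}{3}$)
$D{\left(h \right)} = -1738$ ($D{\left(h \right)} = \left(-1\right) 1738 = -1738$)
$L = 9856$ ($L = \frac{14 \left(5 + 3\right)^{2}}{3} \cdot 33 = \frac{14 \cdot 8^{2}}{3} \cdot 33 = \frac{14}{3} \cdot 64 \cdot 33 = \frac{896}{3} \cdot 33 = 9856$)
$\sqrt{L + D{\left(-462 \right)}} = \sqrt{9856 - 1738} = \sqrt{8118} = 3 \sqrt{902}$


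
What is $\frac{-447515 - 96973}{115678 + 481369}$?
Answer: $- \frac{544488}{597047} \approx -0.91197$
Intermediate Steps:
$\frac{-447515 - 96973}{115678 + 481369} = - \frac{544488}{597047}$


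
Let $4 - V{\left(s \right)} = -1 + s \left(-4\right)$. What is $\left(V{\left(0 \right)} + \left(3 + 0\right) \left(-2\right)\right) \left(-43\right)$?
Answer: $43$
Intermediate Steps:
$V{\left(s \right)} = 5 + 4 s$ ($V{\left(s \right)} = 4 - \left(-1 + s \left(-4\right)\right) = 4 - \left(-1 - 4 s\right) = 4 + \left(1 + 4 s\right) = 5 + 4 s$)
$\left(V{\left(0 \right)} + \left(3 + 0\right) \left(-2\right)\right) \left(-43\right) = \left(\left(5 + 4 \cdot 0\right) + \left(3 + 0\right) \left(-2\right)\right) \left(-43\right) = \left(\left(5 + 0\right) + 3 \left(-2\right)\right) \left(-43\right) = \left(5 - 6\right) \left(-43\right) = \left(-1\right) \left(-43\right) = 43$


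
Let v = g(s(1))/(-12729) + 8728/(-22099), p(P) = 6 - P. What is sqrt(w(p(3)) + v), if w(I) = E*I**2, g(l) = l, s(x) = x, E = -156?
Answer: I*sqrt(2267916288490805205)/40185453 ≈ 37.475*I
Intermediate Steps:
w(I) = -156*I**2
v = -111120811/281298171 (v = 1/(-12729) + 8728/(-22099) = 1*(-1/12729) + 8728*(-1/22099) = -1/12729 - 8728/22099 = -111120811/281298171 ≈ -0.39503)
sqrt(w(p(3)) + v) = sqrt(-156*(6 - 1*3)**2 - 111120811/281298171) = sqrt(-156*(6 - 3)**2 - 111120811/281298171) = sqrt(-156*3**2 - 111120811/281298171) = sqrt(-156*9 - 111120811/281298171) = sqrt(-1404 - 111120811/281298171) = sqrt(-395053752895/281298171) = I*sqrt(2267916288490805205)/40185453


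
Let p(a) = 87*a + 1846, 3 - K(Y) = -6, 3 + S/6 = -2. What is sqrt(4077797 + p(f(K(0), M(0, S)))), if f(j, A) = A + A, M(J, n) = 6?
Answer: sqrt(4080687) ≈ 2020.1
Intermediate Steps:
S = -30 (S = -18 + 6*(-2) = -18 - 12 = -30)
K(Y) = 9 (K(Y) = 3 - 1*(-6) = 3 + 6 = 9)
f(j, A) = 2*A
p(a) = 1846 + 87*a
sqrt(4077797 + p(f(K(0), M(0, S)))) = sqrt(4077797 + (1846 + 87*(2*6))) = sqrt(4077797 + (1846 + 87*12)) = sqrt(4077797 + (1846 + 1044)) = sqrt(4077797 + 2890) = sqrt(4080687)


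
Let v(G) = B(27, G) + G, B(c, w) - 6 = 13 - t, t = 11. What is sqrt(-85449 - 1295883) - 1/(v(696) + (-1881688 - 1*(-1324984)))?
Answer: 1/556000 + 2*I*sqrt(345333) ≈ 1.7986e-6 + 1175.3*I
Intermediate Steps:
B(c, w) = 8 (B(c, w) = 6 + (13 - 1*11) = 6 + (13 - 11) = 6 + 2 = 8)
v(G) = 8 + G
sqrt(-85449 - 1295883) - 1/(v(696) + (-1881688 - 1*(-1324984))) = sqrt(-85449 - 1295883) - 1/((8 + 696) + (-1881688 - 1*(-1324984))) = sqrt(-1381332) - 1/(704 + (-1881688 + 1324984)) = 2*I*sqrt(345333) - 1/(704 - 556704) = 2*I*sqrt(345333) - 1/(-556000) = 2*I*sqrt(345333) - 1*(-1/556000) = 2*I*sqrt(345333) + 1/556000 = 1/556000 + 2*I*sqrt(345333)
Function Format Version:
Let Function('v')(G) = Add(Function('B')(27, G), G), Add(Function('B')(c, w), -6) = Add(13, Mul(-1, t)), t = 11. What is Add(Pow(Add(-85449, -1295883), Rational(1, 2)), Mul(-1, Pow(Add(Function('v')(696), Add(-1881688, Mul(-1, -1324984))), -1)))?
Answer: Add(Rational(1, 556000), Mul(2, I, Pow(345333, Rational(1, 2)))) ≈ Add(1.7986e-6, Mul(1175.3, I))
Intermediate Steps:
Function('B')(c, w) = 8 (Function('B')(c, w) = Add(6, Add(13, Mul(-1, 11))) = Add(6, Add(13, -11)) = Add(6, 2) = 8)
Function('v')(G) = Add(8, G)
Add(Pow(Add(-85449, -1295883), Rational(1, 2)), Mul(-1, Pow(Add(Function('v')(696), Add(-1881688, Mul(-1, -1324984))), -1))) = Add(Pow(Add(-85449, -1295883), Rational(1, 2)), Mul(-1, Pow(Add(Add(8, 696), Add(-1881688, Mul(-1, -1324984))), -1))) = Add(Pow(-1381332, Rational(1, 2)), Mul(-1, Pow(Add(704, Add(-1881688, 1324984)), -1))) = Add(Mul(2, I, Pow(345333, Rational(1, 2))), Mul(-1, Pow(Add(704, -556704), -1))) = Add(Mul(2, I, Pow(345333, Rational(1, 2))), Mul(-1, Pow(-556000, -1))) = Add(Mul(2, I, Pow(345333, Rational(1, 2))), Mul(-1, Rational(-1, 556000))) = Add(Mul(2, I, Pow(345333, Rational(1, 2))), Rational(1, 556000)) = Add(Rational(1, 556000), Mul(2, I, Pow(345333, Rational(1, 2))))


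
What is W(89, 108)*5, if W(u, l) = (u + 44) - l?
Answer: 125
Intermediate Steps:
W(u, l) = 44 + u - l (W(u, l) = (44 + u) - l = 44 + u - l)
W(89, 108)*5 = (44 + 89 - 1*108)*5 = (44 + 89 - 108)*5 = 25*5 = 125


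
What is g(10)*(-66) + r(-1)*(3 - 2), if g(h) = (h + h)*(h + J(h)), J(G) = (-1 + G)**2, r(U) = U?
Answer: -120121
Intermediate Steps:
g(h) = 2*h*(h + (-1 + h)**2) (g(h) = (h + h)*(h + (-1 + h)**2) = (2*h)*(h + (-1 + h)**2) = 2*h*(h + (-1 + h)**2))
g(10)*(-66) + r(-1)*(3 - 2) = (2*10*(10 + (-1 + 10)**2))*(-66) - (3 - 2) = (2*10*(10 + 9**2))*(-66) - 1*1 = (2*10*(10 + 81))*(-66) - 1 = (2*10*91)*(-66) - 1 = 1820*(-66) - 1 = -120120 - 1 = -120121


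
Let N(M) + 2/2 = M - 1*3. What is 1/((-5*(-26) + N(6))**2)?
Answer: 1/17424 ≈ 5.7392e-5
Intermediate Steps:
N(M) = -4 + M (N(M) = -1 + (M - 1*3) = -1 + (M - 3) = -1 + (-3 + M) = -4 + M)
1/((-5*(-26) + N(6))**2) = 1/((-5*(-26) + (-4 + 6))**2) = 1/((130 + 2)**2) = 1/(132**2) = 1/17424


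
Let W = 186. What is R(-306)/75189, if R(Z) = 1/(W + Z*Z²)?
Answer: -1/2154347559270 ≈ -4.6418e-13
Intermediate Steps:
R(Z) = 1/(186 + Z³) (R(Z) = 1/(186 + Z*Z²) = 1/(186 + Z³))
R(-306)/75189 = 1/((186 + (-306)³)*75189) = (1/75189)/(186 - 28652616) = (1/75189)/(-28652430) = -1/28652430*1/75189 = -1/2154347559270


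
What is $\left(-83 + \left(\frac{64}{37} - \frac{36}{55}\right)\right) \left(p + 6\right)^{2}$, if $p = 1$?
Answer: $- \frac{8169133}{2035} \approx -4014.3$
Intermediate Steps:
$\left(-83 + \left(\frac{64}{37} - \frac{36}{55}\right)\right) \left(p + 6\right)^{2} = \left(-83 + \left(\frac{64}{37} - \frac{36}{55}\right)\right) \left(1 + 6\right)^{2} = \left(-83 + \left(64 \cdot \frac{1}{37} - \frac{36}{55}\right)\right) 7^{2} = \left(-83 + \left(\frac{64}{37} - \frac{36}{55}\right)\right) 49 = \left(-83 + \frac{2188}{2035}\right) 49 = \left(- \frac{166717}{2035}\right) 49 = - \frac{8169133}{2035}$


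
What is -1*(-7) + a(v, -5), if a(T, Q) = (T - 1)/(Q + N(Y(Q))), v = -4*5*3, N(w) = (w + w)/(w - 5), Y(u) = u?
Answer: 89/4 ≈ 22.250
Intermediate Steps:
N(w) = 2*w/(-5 + w) (N(w) = (2*w)/(-5 + w) = 2*w/(-5 + w))
v = -60 (v = -20*3 = -60)
a(T, Q) = (-1 + T)/(Q + 2*Q/(-5 + Q)) (a(T, Q) = (T - 1)/(Q + 2*Q/(-5 + Q)) = (-1 + T)/(Q + 2*Q/(-5 + Q)))
-1*(-7) + a(v, -5) = -1*(-7) + (-1 - 60)*(-5 - 5)/((-5)*(-3 - 5)) = 7 - 1/5*(-61)*(-10)/(-8) = 7 - 1/5*(-1/8)*(-61)*(-10) = 7 + 61/4 = 89/4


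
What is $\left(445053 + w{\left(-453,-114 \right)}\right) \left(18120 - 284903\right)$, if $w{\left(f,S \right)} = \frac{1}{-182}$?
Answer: $- \frac{21609328292035}{182} \approx -1.1873 \cdot 10^{11}$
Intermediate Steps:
$w{\left(f,S \right)} = - \frac{1}{182}$
$\left(445053 + w{\left(-453,-114 \right)}\right) \left(18120 - 284903\right) = \left(445053 - \frac{1}{182}\right) \left(18120 - 284903\right) = \frac{80999645}{182} \left(-266783\right) = - \frac{21609328292035}{182}$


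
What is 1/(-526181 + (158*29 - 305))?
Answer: -1/521904 ≈ -1.9161e-6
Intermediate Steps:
1/(-526181 + (158*29 - 305)) = 1/(-526181 + (4582 - 305)) = 1/(-526181 + 4277) = 1/(-521904) = -1/521904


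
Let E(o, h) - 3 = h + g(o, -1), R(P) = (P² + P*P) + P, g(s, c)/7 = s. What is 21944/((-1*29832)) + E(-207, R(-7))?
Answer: -5055538/3729 ≈ -1355.7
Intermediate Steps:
g(s, c) = 7*s
R(P) = P + 2*P² (R(P) = (P² + P²) + P = 2*P² + P = P + 2*P²)
E(o, h) = 3 + h + 7*o (E(o, h) = 3 + (h + 7*o) = 3 + h + 7*o)
21944/((-1*29832)) + E(-207, R(-7)) = 21944/((-1*29832)) + (3 - 7*(1 + 2*(-7)) + 7*(-207)) = 21944/(-29832) + (3 - 7*(1 - 14) - 1449) = 21944*(-1/29832) + (3 - 7*(-13) - 1449) = -2743/3729 + (3 + 91 - 1449) = -2743/3729 - 1355 = -5055538/3729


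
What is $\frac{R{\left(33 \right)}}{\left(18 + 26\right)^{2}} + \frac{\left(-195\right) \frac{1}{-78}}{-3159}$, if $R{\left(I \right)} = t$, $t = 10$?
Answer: $\frac{13375}{3057912} \approx 0.0043739$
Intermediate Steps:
$R{\left(I \right)} = 10$
$\frac{R{\left(33 \right)}}{\left(18 + 26\right)^{2}} + \frac{\left(-195\right) \frac{1}{-78}}{-3159} = \frac{10}{\left(18 + 26\right)^{2}} + \frac{\left(-195\right) \frac{1}{-78}}{-3159} = \frac{10}{44^{2}} + \left(-195\right) \left(- \frac{1}{78}\right) \left(- \frac{1}{3159}\right) = \frac{10}{1936} + \frac{5}{2} \left(- \frac{1}{3159}\right) = 10 \cdot \frac{1}{1936} - \frac{5}{6318} = \frac{5}{968} - \frac{5}{6318} = \frac{13375}{3057912}$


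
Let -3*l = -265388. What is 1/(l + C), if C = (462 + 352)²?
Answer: 3/2253176 ≈ 1.3315e-6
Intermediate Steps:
l = 265388/3 (l = -⅓*(-265388) = 265388/3 ≈ 88463.)
C = 662596 (C = 814² = 662596)
1/(l + C) = 1/(265388/3 + 662596) = 1/(2253176/3) = 3/2253176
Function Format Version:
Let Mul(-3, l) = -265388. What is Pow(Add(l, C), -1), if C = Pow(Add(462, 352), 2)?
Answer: Rational(3, 2253176) ≈ 1.3315e-6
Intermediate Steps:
l = Rational(265388, 3) (l = Mul(Rational(-1, 3), -265388) = Rational(265388, 3) ≈ 88463.)
C = 662596 (C = Pow(814, 2) = 662596)
Pow(Add(l, C), -1) = Pow(Add(Rational(265388, 3), 662596), -1) = Pow(Rational(2253176, 3), -1) = Rational(3, 2253176)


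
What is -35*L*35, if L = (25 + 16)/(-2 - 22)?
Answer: 50225/24 ≈ 2092.7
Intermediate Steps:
L = -41/24 (L = 41/(-24) = 41*(-1/24) = -41/24 ≈ -1.7083)
-35*L*35 = -35*(-41/24)*35 = (1435/24)*35 = 50225/24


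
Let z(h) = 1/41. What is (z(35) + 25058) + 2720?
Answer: 1138899/41 ≈ 27778.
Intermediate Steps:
z(h) = 1/41
(z(35) + 25058) + 2720 = (1/41 + 25058) + 2720 = 1027379/41 + 2720 = 1138899/41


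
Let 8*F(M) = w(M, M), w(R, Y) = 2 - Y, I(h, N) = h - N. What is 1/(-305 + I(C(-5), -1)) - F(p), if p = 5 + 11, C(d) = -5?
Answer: 2159/1236 ≈ 1.7468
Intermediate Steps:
p = 16
F(M) = 1/4 - M/8 (F(M) = (2 - M)/8 = 1/4 - M/8)
1/(-305 + I(C(-5), -1)) - F(p) = 1/(-305 + (-5 - 1*(-1))) - (1/4 - 1/8*16) = 1/(-305 + (-5 + 1)) - (1/4 - 2) = 1/(-305 - 4) - 1*(-7/4) = 1/(-309) + 7/4 = -1/309 + 7/4 = 2159/1236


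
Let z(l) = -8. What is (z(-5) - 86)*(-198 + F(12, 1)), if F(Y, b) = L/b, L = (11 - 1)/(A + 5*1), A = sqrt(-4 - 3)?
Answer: 147721/8 + 235*I*sqrt(7)/8 ≈ 18465.0 + 77.719*I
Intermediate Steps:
A = I*sqrt(7) (A = sqrt(-7) = I*sqrt(7) ≈ 2.6458*I)
L = 10/(5 + I*sqrt(7)) (L = (11 - 1)/(I*sqrt(7) + 5*1) = 10/(I*sqrt(7) + 5) = 10/(5 + I*sqrt(7)) ≈ 1.5625 - 0.8268*I)
F(Y, b) = (25/16 - 5*I*sqrt(7)/16)/b
(z(-5) - 86)*(-198 + F(12, 1)) = (-8 - 86)*(-198 + 10/(1*(5 + I*sqrt(7)))) = -94*(-198 + 10*1/(5 + I*sqrt(7))) = -94*(-198 + 10/(5 + I*sqrt(7))) = 18612 - 940/(5 + I*sqrt(7))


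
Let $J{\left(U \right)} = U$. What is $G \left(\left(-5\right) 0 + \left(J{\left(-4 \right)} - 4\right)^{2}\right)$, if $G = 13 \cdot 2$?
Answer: $1664$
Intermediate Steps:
$G = 26$
$G \left(\left(-5\right) 0 + \left(J{\left(-4 \right)} - 4\right)^{2}\right) = 26 \left(\left(-5\right) 0 + \left(-4 - 4\right)^{2}\right) = 26 \left(0 + \left(-8\right)^{2}\right) = 26 \left(0 + 64\right) = 26 \cdot 64 = 1664$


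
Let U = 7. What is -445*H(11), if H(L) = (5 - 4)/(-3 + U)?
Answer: -445/4 ≈ -111.25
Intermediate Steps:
H(L) = ¼ (H(L) = (5 - 4)/(-3 + 7) = 1/4 = 1*(¼) = ¼)
-445*H(11) = -445*¼ = -445/4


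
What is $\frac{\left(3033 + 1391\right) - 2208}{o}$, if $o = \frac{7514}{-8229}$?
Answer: $- \frac{701364}{289} \approx -2426.9$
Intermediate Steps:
$o = - \frac{578}{633}$ ($o = 7514 \left(- \frac{1}{8229}\right) = - \frac{578}{633} \approx -0.91311$)
$\frac{\left(3033 + 1391\right) - 2208}{o} = \frac{\left(3033 + 1391\right) - 2208}{- \frac{578}{633}} = \left(4424 - 2208\right) \left(- \frac{633}{578}\right) = 2216 \left(- \frac{633}{578}\right) = - \frac{701364}{289}$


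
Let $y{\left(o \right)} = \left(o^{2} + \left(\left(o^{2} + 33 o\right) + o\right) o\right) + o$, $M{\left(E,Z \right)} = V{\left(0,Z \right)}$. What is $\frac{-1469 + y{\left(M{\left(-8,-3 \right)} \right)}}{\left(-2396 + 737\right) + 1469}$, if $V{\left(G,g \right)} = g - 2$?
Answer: $\frac{362}{95} \approx 3.8105$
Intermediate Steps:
$V{\left(G,g \right)} = -2 + g$
$M{\left(E,Z \right)} = -2 + Z$
$y{\left(o \right)} = o + o^{2} + o \left(o^{2} + 34 o\right)$ ($y{\left(o \right)} = \left(o^{2} + \left(o^{2} + 34 o\right) o\right) + o = \left(o^{2} + o \left(o^{2} + 34 o\right)\right) + o = o + o^{2} + o \left(o^{2} + 34 o\right)$)
$\frac{-1469 + y{\left(M{\left(-8,-3 \right)} \right)}}{\left(-2396 + 737\right) + 1469} = \frac{-1469 + \left(-2 - 3\right) \left(1 + \left(-2 - 3\right)^{2} + 35 \left(-2 - 3\right)\right)}{\left(-2396 + 737\right) + 1469} = \frac{-1469 - 5 \left(1 + \left(-5\right)^{2} + 35 \left(-5\right)\right)}{-1659 + 1469} = \frac{-1469 - 5 \left(1 + 25 - 175\right)}{-190} = \left(-1469 - -745\right) \left(- \frac{1}{190}\right) = \left(-1469 + 745\right) \left(- \frac{1}{190}\right) = \left(-724\right) \left(- \frac{1}{190}\right) = \frac{362}{95}$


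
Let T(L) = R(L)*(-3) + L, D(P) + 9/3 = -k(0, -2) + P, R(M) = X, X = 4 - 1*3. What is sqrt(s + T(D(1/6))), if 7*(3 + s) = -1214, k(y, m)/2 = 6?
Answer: I*sqrt(342678)/42 ≈ 13.938*I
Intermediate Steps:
k(y, m) = 12 (k(y, m) = 2*6 = 12)
X = 1 (X = 4 - 3 = 1)
R(M) = 1
D(P) = -15 + P (D(P) = -3 + (-1*12 + P) = -3 + (-12 + P) = -15 + P)
T(L) = -3 + L (T(L) = 1*(-3) + L = -3 + L)
s = -1235/7 (s = -3 + (1/7)*(-1214) = -3 - 1214/7 = -1235/7 ≈ -176.43)
sqrt(s + T(D(1/6))) = sqrt(-1235/7 + (-3 + (-15 + 1/6))) = sqrt(-1235/7 + (-3 - 89/6)) = sqrt(-1235/7 - 107/6) = sqrt(-8159/42) = I*sqrt(342678)/42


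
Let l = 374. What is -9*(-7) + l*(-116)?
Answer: -43321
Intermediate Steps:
-9*(-7) + l*(-116) = -9*(-7) + 374*(-116) = 63 - 43384 = -43321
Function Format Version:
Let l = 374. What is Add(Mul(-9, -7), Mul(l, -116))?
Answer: -43321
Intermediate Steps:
Add(Mul(-9, -7), Mul(l, -116)) = Add(Mul(-9, -7), Mul(374, -116)) = Add(63, -43384) = -43321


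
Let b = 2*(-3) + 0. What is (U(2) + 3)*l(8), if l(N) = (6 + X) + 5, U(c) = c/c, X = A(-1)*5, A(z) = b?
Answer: -76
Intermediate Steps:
b = -6 (b = -6 + 0 = -6)
A(z) = -6
X = -30 (X = -6*5 = -30)
U(c) = 1
l(N) = -19 (l(N) = (6 - 30) + 5 = -24 + 5 = -19)
(U(2) + 3)*l(8) = (1 + 3)*(-19) = 4*(-19) = -76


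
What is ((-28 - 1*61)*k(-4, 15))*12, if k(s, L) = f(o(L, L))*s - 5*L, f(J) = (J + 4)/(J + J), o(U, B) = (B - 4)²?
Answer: 9959100/121 ≈ 82307.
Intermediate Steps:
o(U, B) = (-4 + B)²
f(J) = (4 + J)/(2*J) (f(J) = (4 + J)/((2*J)) = (4 + J)*(1/(2*J)) = (4 + J)/(2*J))
k(s, L) = -5*L + s*(4 + (-4 + L)²)/(2*(-4 + L)²) (k(s, L) = ((4 + (-4 + L)²)/(2*((-4 + L)²)))*s - 5*L = ((4 + (-4 + L)²)/(2*(-4 + L)²))*s - 5*L = s*(4 + (-4 + L)²)/(2*(-4 + L)²) - 5*L = -5*L + s*(4 + (-4 + L)²)/(2*(-4 + L)²))
((-28 - 1*61)*k(-4, 15))*12 = ((-28 - 1*61)*((½)*(-4) - 5*15 + 2*(-4)/(-4 + 15)²))*12 = ((-28 - 61)*(-2 - 75 + 2*(-4)/11²))*12 = -89*(-2 - 75 + 2*(-4)*(1/121))*12 = -89*(-2 - 75 - 8/121)*12 = -89*(-9325/121)*12 = (829925/121)*12 = 9959100/121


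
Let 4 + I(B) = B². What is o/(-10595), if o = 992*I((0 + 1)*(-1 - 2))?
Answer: -992/2119 ≈ -0.46815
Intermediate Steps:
I(B) = -4 + B²
o = 4960 (o = 992*(-4 + ((0 + 1)*(-1 - 2))²) = 992*(-4 + (1*(-3))²) = 992*(-4 + (-3)²) = 992*(-4 + 9) = 992*5 = 4960)
o/(-10595) = 4960/(-10595) = 4960*(-1/10595) = -992/2119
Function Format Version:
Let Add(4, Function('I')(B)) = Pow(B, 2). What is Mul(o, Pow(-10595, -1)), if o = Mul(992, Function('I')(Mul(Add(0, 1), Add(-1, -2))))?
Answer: Rational(-992, 2119) ≈ -0.46815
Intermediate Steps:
Function('I')(B) = Add(-4, Pow(B, 2))
o = 4960 (o = Mul(992, Add(-4, Pow(Mul(Add(0, 1), Add(-1, -2)), 2))) = Mul(992, Add(-4, Pow(Mul(1, -3), 2))) = Mul(992, Add(-4, Pow(-3, 2))) = Mul(992, Add(-4, 9)) = Mul(992, 5) = 4960)
Mul(o, Pow(-10595, -1)) = Mul(4960, Pow(-10595, -1)) = Mul(4960, Rational(-1, 10595)) = Rational(-992, 2119)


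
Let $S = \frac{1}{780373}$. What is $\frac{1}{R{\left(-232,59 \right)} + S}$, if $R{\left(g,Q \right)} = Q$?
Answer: $\frac{780373}{46042008} \approx 0.016949$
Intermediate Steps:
$S = \frac{1}{780373} \approx 1.2814 \cdot 10^{-6}$
$\frac{1}{R{\left(-232,59 \right)} + S} = \frac{1}{59 + \frac{1}{780373}} = \frac{1}{\frac{46042008}{780373}} = \frac{780373}{46042008}$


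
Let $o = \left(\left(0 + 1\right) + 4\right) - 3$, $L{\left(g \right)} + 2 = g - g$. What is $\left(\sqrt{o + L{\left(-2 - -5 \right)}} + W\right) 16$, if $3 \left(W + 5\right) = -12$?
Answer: $-144$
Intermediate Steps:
$L{\left(g \right)} = -2$ ($L{\left(g \right)} = -2 + \left(g - g\right) = -2 + 0 = -2$)
$W = -9$ ($W = -5 + \frac{1}{3} \left(-12\right) = -5 - 4 = -9$)
$o = 2$ ($o = \left(1 + 4\right) - 3 = 5 - 3 = 2$)
$\left(\sqrt{o + L{\left(-2 - -5 \right)}} + W\right) 16 = \left(\sqrt{2 - 2} - 9\right) 16 = \left(\sqrt{0} - 9\right) 16 = \left(0 - 9\right) 16 = \left(-9\right) 16 = -144$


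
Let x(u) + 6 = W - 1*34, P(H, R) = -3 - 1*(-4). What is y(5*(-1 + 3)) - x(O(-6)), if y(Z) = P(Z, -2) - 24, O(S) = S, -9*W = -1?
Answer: 152/9 ≈ 16.889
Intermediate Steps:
W = ⅑ (W = -⅑*(-1) = ⅑ ≈ 0.11111)
P(H, R) = 1 (P(H, R) = -3 + 4 = 1)
x(u) = -359/9 (x(u) = -6 + (⅑ - 1*34) = -6 + (⅑ - 34) = -6 - 305/9 = -359/9)
y(Z) = -23 (y(Z) = 1 - 24 = -23)
y(5*(-1 + 3)) - x(O(-6)) = -23 - 1*(-359/9) = -23 + 359/9 = 152/9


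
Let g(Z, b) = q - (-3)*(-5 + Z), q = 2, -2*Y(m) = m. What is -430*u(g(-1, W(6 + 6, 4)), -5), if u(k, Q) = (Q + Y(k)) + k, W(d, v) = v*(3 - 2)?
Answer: 5590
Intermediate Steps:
Y(m) = -m/2
W(d, v) = v (W(d, v) = v*1 = v)
g(Z, b) = -13 + 3*Z (g(Z, b) = 2 - (-3)*(-5 + Z) = 2 - (15 - 3*Z) = 2 + (-15 + 3*Z) = -13 + 3*Z)
u(k, Q) = Q + k/2 (u(k, Q) = (Q - k/2) + k = Q + k/2)
-430*u(g(-1, W(6 + 6, 4)), -5) = -430*(-5 + (-13 + 3*(-1))/2) = -430*(-5 + (-13 - 3)/2) = -430*(-5 + (½)*(-16)) = -430*(-5 - 8) = -430*(-13) = 5590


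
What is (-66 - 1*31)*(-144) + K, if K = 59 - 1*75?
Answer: 13952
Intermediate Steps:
K = -16 (K = 59 - 75 = -16)
(-66 - 1*31)*(-144) + K = (-66 - 1*31)*(-144) - 16 = (-66 - 31)*(-144) - 16 = -97*(-144) - 16 = 13968 - 16 = 13952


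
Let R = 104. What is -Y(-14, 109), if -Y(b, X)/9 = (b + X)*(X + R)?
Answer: 182115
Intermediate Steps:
Y(b, X) = -9*(104 + X)*(X + b) (Y(b, X) = -9*(b + X)*(X + 104) = -9*(X + b)*(104 + X) = -9*(104 + X)*(X + b))
-Y(-14, 109) = -(-936*109 - 936*(-14) - 9*109² - 9*109*(-14)) = -(-102024 + 13104 - 9*11881 + 13734) = -(-102024 + 13104 - 106929 + 13734) = -1*(-182115) = 182115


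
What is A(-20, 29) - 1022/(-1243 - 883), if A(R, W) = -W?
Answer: -30316/1063 ≈ -28.519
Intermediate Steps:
A(-20, 29) - 1022/(-1243 - 883) = -1*29 - 1022/(-1243 - 883) = -29 - 1022/(-2126) = -29 - 1/2126*(-1022) = -29 + 511/1063 = -30316/1063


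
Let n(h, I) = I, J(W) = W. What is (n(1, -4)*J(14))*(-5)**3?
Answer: 7000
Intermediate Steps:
(n(1, -4)*J(14))*(-5)**3 = -4*14*(-5)**3 = -56*(-125) = 7000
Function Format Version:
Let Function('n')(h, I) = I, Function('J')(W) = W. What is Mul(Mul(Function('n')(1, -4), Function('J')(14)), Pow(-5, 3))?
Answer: 7000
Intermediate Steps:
Mul(Mul(Function('n')(1, -4), Function('J')(14)), Pow(-5, 3)) = Mul(Mul(-4, 14), Pow(-5, 3)) = Mul(-56, -125) = 7000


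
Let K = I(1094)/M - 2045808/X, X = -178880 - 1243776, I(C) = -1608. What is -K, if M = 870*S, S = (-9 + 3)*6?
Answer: -172818587/116035380 ≈ -1.4894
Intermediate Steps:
S = -36 (S = -6*6 = -36)
M = -31320 (M = 870*(-36) = -31320)
X = -1422656
K = 172818587/116035380 (K = -1608/(-31320) - 2045808/(-1422656) = -1608*(-1/31320) - 2045808*(-1/1422656) = 67/1305 + 127863/88916 = 172818587/116035380 ≈ 1.4894)
-K = -1*172818587/116035380 = -172818587/116035380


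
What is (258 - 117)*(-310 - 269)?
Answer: -81639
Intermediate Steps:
(258 - 117)*(-310 - 269) = 141*(-579) = -81639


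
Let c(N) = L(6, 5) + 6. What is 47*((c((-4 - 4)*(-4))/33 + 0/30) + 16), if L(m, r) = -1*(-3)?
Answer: 8413/11 ≈ 764.82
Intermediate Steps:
L(m, r) = 3
c(N) = 9 (c(N) = 3 + 6 = 9)
47*((c((-4 - 4)*(-4))/33 + 0/30) + 16) = 47*((9/33 + 0/30) + 16) = 47*((9*(1/33) + 0*(1/30)) + 16) = 47*((3/11 + 0) + 16) = 47*(3/11 + 16) = 47*(179/11) = 8413/11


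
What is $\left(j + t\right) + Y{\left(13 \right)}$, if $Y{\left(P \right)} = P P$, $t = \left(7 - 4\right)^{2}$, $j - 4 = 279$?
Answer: $461$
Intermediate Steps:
$j = 283$ ($j = 4 + 279 = 283$)
$t = 9$ ($t = 3^{2} = 9$)
$Y{\left(P \right)} = P^{2}$
$\left(j + t\right) + Y{\left(13 \right)} = \left(283 + 9\right) + 13^{2} = 292 + 169 = 461$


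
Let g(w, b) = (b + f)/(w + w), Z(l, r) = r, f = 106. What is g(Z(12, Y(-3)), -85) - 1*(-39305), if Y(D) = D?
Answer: 78603/2 ≈ 39302.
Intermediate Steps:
g(w, b) = (106 + b)/(2*w) (g(w, b) = (b + 106)/(w + w) = (106 + b)/((2*w)) = (106 + b)*(1/(2*w)) = (106 + b)/(2*w))
g(Z(12, Y(-3)), -85) - 1*(-39305) = (1/2)*(106 - 85)/(-3) - 1*(-39305) = (1/2)*(-1/3)*21 + 39305 = -7/2 + 39305 = 78603/2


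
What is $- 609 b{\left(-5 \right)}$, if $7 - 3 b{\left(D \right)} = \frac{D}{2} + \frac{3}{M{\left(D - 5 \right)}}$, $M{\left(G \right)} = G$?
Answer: $- \frac{9947}{5} \approx -1989.4$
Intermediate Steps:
$b{\left(D \right)} = \frac{7}{3} - \frac{1}{-5 + D} - \frac{D}{6}$ ($b{\left(D \right)} = \frac{7}{3} - \frac{\frac{D}{2} + \frac{3}{D - 5}}{3} = \frac{7}{3} - \frac{D \frac{1}{2} + \frac{3}{D - 5}}{3} = \frac{7}{3} - \frac{\frac{D}{2} + \frac{3}{-5 + D}}{3} = \frac{7}{3} - \left(\frac{1}{-5 + D} + \frac{D}{6}\right) = \frac{7}{3} - \frac{1}{-5 + D} - \frac{D}{6}$)
$- 609 b{\left(-5 \right)} = - 609 \frac{-6 + \left(-5 - 5\right) \left(14 - -5\right)}{6 \left(-5 - 5\right)} = - 609 \frac{-6 - 10 \left(14 + 5\right)}{6 \left(-10\right)} = - 609 \cdot \frac{1}{6} \left(- \frac{1}{10}\right) \left(-6 - 190\right) = - 609 \cdot \frac{1}{6} \left(- \frac{1}{10}\right) \left(-196\right) = \left(-609\right) \frac{49}{15} = - \frac{9947}{5}$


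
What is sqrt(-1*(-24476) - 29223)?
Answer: I*sqrt(4747) ≈ 68.898*I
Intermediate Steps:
sqrt(-1*(-24476) - 29223) = sqrt(24476 - 29223) = sqrt(-4747) = I*sqrt(4747)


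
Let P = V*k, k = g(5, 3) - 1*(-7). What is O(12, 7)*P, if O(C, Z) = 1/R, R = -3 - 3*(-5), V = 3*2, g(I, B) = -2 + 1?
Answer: 3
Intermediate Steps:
g(I, B) = -1
V = 6
k = 6 (k = -1 - 1*(-7) = -1 + 7 = 6)
P = 36 (P = 6*6 = 36)
R = 12 (R = -3 + 15 = 12)
O(C, Z) = 1/12
O(12, 7)*P = (1/12)*36 = 3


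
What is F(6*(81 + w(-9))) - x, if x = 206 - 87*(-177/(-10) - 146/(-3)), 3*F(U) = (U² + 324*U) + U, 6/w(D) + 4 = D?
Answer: 229426331/1690 ≈ 1.3576e+5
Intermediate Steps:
w(D) = 6/(-4 + D)
F(U) = U²/3 + 325*U/3 (F(U) = ((U² + 324*U) + U)/3 = (U² + 325*U)/3 = U²/3 + 325*U/3)
x = -55679/10 (x = 206 - 87*(-177*(-⅒) - 146*(-⅓)) = 206 - 87*(177/10 + 146/3) = 206 - 87*1991/30 = 206 - 57739/10 = -55679/10 ≈ -5567.9)
F(6*(81 + w(-9))) - x = (6*(81 + 6/(-4 - 9)))*(325 + 6*(81 + 6/(-4 - 9)))/3 - 1*(-55679/10) = (6*(81 + 6/(-13)))*(325 + 6*(81 + 6/(-13)))/3 + 55679/10 = (6*(81 + 6*(-1/13)))*(325 + 6*(81 + 6*(-1/13)))/3 + 55679/10 = (6*(81 - 6/13))*(325 + 6*(81 - 6/13))/3 + 55679/10 = (6*(1047/13))*(325 + 6*(1047/13))/3 + 55679/10 = (⅓)*(6282/13)*(325 + 6282/13) + 55679/10 = (⅓)*(6282/13)*(10507/13) + 55679/10 = 22001658/169 + 55679/10 = 229426331/1690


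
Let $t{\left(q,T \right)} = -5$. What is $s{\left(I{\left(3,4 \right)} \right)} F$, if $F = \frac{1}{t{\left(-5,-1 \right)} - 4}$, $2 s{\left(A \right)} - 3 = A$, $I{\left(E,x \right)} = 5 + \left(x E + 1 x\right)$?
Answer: $- \frac{4}{3} \approx -1.3333$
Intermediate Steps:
$I{\left(E,x \right)} = 5 + x + E x$ ($I{\left(E,x \right)} = 5 + \left(E x + x\right) = 5 + \left(x + E x\right) = 5 + x + E x$)
$s{\left(A \right)} = \frac{3}{2} + \frac{A}{2}$
$F = - \frac{1}{9}$ ($F = \frac{1}{-5 - 4} = \frac{1}{-9} = - \frac{1}{9} \approx -0.11111$)
$s{\left(I{\left(3,4 \right)} \right)} F = \left(\frac{3}{2} + \frac{5 + 4 + 3 \cdot 4}{2}\right) \left(- \frac{1}{9}\right) = \left(\frac{3}{2} + \frac{5 + 4 + 12}{2}\right) \left(- \frac{1}{9}\right) = \left(\frac{3}{2} + \frac{1}{2} \cdot 21\right) \left(- \frac{1}{9}\right) = \left(\frac{3}{2} + \frac{21}{2}\right) \left(- \frac{1}{9}\right) = 12 \left(- \frac{1}{9}\right) = - \frac{4}{3}$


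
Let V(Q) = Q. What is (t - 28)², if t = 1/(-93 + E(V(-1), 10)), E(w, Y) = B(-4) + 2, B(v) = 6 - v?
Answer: 5148361/6561 ≈ 784.69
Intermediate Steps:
E(w, Y) = 12 (E(w, Y) = (6 - 1*(-4)) + 2 = (6 + 4) + 2 = 10 + 2 = 12)
t = -1/81 (t = 1/(-93 + 12) = 1/(-81) = -1/81 ≈ -0.012346)
(t - 28)² = (-1/81 - 28)² = (-2269/81)² = 5148361/6561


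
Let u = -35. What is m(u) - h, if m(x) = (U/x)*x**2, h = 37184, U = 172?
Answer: -43204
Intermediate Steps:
m(x) = 172*x (m(x) = (172/x)*x**2 = 172*x)
m(u) - h = 172*(-35) - 1*37184 = -6020 - 37184 = -43204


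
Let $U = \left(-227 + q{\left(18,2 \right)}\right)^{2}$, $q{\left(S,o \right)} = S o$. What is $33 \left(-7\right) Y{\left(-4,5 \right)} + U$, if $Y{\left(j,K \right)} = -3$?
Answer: $37174$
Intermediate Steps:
$U = 36481$ ($U = \left(-227 + 18 \cdot 2\right)^{2} = \left(-227 + 36\right)^{2} = \left(-191\right)^{2} = 36481$)
$33 \left(-7\right) Y{\left(-4,5 \right)} + U = 33 \left(-7\right) \left(-3\right) + 36481 = \left(-231\right) \left(-3\right) + 36481 = 693 + 36481 = 37174$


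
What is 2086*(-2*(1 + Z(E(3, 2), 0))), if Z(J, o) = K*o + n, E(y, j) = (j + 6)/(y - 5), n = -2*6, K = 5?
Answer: 45892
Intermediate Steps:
n = -12
E(y, j) = (6 + j)/(-5 + y)
Z(J, o) = -12 + 5*o (Z(J, o) = 5*o - 12 = -12 + 5*o)
2086*(-2*(1 + Z(E(3, 2), 0))) = 2086*(-2*(1 + (-12 + 5*0))) = 2086*(-2*(1 + (-12 + 0))) = 2086*(-2*(1 - 12)) = 2086*(-2*(-11)) = 2086*22 = 45892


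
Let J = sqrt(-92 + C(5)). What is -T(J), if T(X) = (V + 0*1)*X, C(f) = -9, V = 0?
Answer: 0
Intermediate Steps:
J = I*sqrt(101) (J = sqrt(-92 - 9) = sqrt(-101) = I*sqrt(101) ≈ 10.05*I)
T(X) = 0 (T(X) = (0 + 0*1)*X = (0 + 0)*X = 0*X = 0)
-T(J) = -1*0 = 0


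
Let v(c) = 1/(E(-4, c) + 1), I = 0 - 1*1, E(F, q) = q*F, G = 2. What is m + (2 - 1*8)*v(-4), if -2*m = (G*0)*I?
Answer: -6/17 ≈ -0.35294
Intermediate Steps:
E(F, q) = F*q
I = -1 (I = 0 - 1 = -1)
m = 0 (m = -2*0*(-1)/2 = -0*(-1) = -½*0 = 0)
v(c) = 1/(1 - 4*c) (v(c) = 1/(-4*c + 1) = 1/(1 - 4*c))
m + (2 - 1*8)*v(-4) = 0 + (2 - 1*8)*(-1/(-1 + 4*(-4))) = 0 + (2 - 8)*(-1/(-1 - 16)) = 0 - (-6)/(-17) = 0 - (-6)*(-1)/17 = 0 - 6*1/17 = 0 - 6/17 = -6/17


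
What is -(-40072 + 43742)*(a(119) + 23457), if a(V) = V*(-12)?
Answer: -80846430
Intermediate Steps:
a(V) = -12*V
-(-40072 + 43742)*(a(119) + 23457) = -(-40072 + 43742)*(-12*119 + 23457) = -3670*(-1428 + 23457) = -3670*22029 = -1*80846430 = -80846430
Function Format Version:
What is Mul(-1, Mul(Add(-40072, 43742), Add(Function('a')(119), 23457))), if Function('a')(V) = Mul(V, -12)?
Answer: -80846430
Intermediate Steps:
Function('a')(V) = Mul(-12, V)
Mul(-1, Mul(Add(-40072, 43742), Add(Function('a')(119), 23457))) = Mul(-1, Mul(Add(-40072, 43742), Add(Mul(-12, 119), 23457))) = Mul(-1, Mul(3670, Add(-1428, 23457))) = Mul(-1, Mul(3670, 22029)) = Mul(-1, 80846430) = -80846430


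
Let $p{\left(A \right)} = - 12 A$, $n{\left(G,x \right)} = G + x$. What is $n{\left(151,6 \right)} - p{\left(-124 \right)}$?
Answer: $-1331$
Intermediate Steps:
$n{\left(151,6 \right)} - p{\left(-124 \right)} = \left(151 + 6\right) - \left(-12\right) \left(-124\right) = 157 - 1488 = -1331$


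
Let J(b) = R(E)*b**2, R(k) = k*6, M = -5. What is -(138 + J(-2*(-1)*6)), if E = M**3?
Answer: 107862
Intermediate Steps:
E = -125 (E = (-5)**3 = -125)
R(k) = 6*k
J(b) = -750*b**2 (J(b) = (6*(-125))*b**2 = -750*b**2)
-(138 + J(-2*(-1)*6)) = -(138 - 750*(-2*(-1)*6)**2) = -(138 - 750*(2*6)**2) = -(138 - 750*12**2) = -(138 - 750*144) = -(138 - 108000) = -1*(-107862) = 107862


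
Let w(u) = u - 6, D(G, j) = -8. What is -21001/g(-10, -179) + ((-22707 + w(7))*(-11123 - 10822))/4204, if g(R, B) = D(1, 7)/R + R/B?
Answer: 37833370705/402533 ≈ 93988.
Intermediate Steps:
w(u) = -6 + u
g(R, B) = -8/R + R/B
-21001/g(-10, -179) + ((-22707 + w(7))*(-11123 - 10822))/4204 = -21001/(-8/(-10) - 10/(-179)) + ((-22707 + (-6 + 7))*(-11123 - 10822))/4204 = -21001/(-8*(-1/10) - 10*(-1/179)) + ((-22707 + 1)*(-21945))*(1/4204) = -21001/(4/5 + 10/179) - 22706*(-21945)*(1/4204) = -21001/766/895 + 498283170*(1/4204) = -21001*895/766 + 249141585/2102 = -18795895/766 + 249141585/2102 = 37833370705/402533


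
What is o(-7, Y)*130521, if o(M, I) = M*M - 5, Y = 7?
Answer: 5742924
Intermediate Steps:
o(M, I) = -5 + M² (o(M, I) = M² - 5 = -5 + M²)
o(-7, Y)*130521 = (-5 + (-7)²)*130521 = (-5 + 49)*130521 = 44*130521 = 5742924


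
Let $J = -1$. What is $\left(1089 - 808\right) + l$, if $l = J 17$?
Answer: $264$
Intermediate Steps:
$l = -17$ ($l = \left(-1\right) 17 = -17$)
$\left(1089 - 808\right) + l = \left(1089 - 808\right) - 17 = 281 - 17 = 264$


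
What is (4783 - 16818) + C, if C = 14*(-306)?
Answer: -16319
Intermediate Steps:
C = -4284
(4783 - 16818) + C = (4783 - 16818) - 4284 = -12035 - 4284 = -16319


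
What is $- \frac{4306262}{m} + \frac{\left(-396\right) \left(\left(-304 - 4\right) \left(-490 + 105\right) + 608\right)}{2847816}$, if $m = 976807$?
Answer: $- \frac{810655780824}{38635647271} \approx -20.982$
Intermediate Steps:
$- \frac{4306262}{m} + \frac{\left(-396\right) \left(\left(-304 - 4\right) \left(-490 + 105\right) + 608\right)}{2847816} = - \frac{4306262}{976807} + \frac{\left(-396\right) \left(\left(-304 - 4\right) \left(-490 + 105\right) + 608\right)}{2847816} = \left(-4306262\right) \frac{1}{976807} + - 396 \left(\left(-308\right) \left(-385\right) + 608\right) \frac{1}{2847816} = - \frac{4306262}{976807} + - 396 \left(118580 + 608\right) \frac{1}{2847816} = - \frac{4306262}{976807} + \left(-396\right) 119188 \cdot \frac{1}{2847816} = - \frac{4306262}{976807} - \frac{655534}{39553} = - \frac{810655780824}{38635647271}$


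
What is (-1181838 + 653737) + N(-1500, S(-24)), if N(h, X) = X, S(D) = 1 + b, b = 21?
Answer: -528079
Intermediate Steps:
S(D) = 22 (S(D) = 1 + 21 = 22)
(-1181838 + 653737) + N(-1500, S(-24)) = (-1181838 + 653737) + 22 = -528101 + 22 = -528079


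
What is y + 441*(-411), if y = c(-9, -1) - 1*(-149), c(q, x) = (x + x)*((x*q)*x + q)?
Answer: -181066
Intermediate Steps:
c(q, x) = 2*x*(q + q*x²) (c(q, x) = (2*x)*((q*x)*x + q) = (2*x)*(q*x² + q) = (2*x)*(q + q*x²) = 2*x*(q + q*x²))
y = 185 (y = 2*(-9)*(-1)*(1 + (-1)²) - 1*(-149) = 2*(-9)*(-1)*(1 + 1) + 149 = 2*(-9)*(-1)*2 + 149 = 36 + 149 = 185)
y + 441*(-411) = 185 + 441*(-411) = 185 - 181251 = -181066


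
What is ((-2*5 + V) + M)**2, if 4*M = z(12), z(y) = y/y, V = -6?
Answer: 3969/16 ≈ 248.06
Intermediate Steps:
z(y) = 1
M = 1/4 (M = (1/4)*1 = 1/4 ≈ 0.25000)
((-2*5 + V) + M)**2 = ((-2*5 - 6) + 1/4)**2 = ((-10 - 6) + 1/4)**2 = (-16 + 1/4)**2 = (-63/4)**2 = 3969/16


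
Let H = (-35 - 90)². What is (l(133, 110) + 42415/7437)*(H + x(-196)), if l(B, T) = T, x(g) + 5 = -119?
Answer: 4446125995/2479 ≈ 1.7935e+6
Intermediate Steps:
x(g) = -124 (x(g) = -5 - 119 = -124)
H = 15625 (H = (-125)² = 15625)
(l(133, 110) + 42415/7437)*(H + x(-196)) = (110 + 42415/7437)*(15625 - 124) = (110 + 42415*(1/7437))*15501 = (110 + 42415/7437)*15501 = (860485/7437)*15501 = 4446125995/2479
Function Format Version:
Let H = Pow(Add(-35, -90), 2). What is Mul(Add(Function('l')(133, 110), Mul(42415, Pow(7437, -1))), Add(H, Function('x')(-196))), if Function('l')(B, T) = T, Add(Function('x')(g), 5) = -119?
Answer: Rational(4446125995, 2479) ≈ 1.7935e+6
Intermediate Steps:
Function('x')(g) = -124 (Function('x')(g) = Add(-5, -119) = -124)
H = 15625 (H = Pow(-125, 2) = 15625)
Mul(Add(Function('l')(133, 110), Mul(42415, Pow(7437, -1))), Add(H, Function('x')(-196))) = Mul(Add(110, Mul(42415, Pow(7437, -1))), Add(15625, -124)) = Mul(Add(110, Mul(42415, Rational(1, 7437))), 15501) = Mul(Add(110, Rational(42415, 7437)), 15501) = Mul(Rational(860485, 7437), 15501) = Rational(4446125995, 2479)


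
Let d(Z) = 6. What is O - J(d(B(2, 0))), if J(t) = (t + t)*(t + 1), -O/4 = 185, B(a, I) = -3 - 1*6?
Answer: -824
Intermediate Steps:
B(a, I) = -9 (B(a, I) = -3 - 6 = -9)
O = -740 (O = -4*185 = -740)
J(t) = 2*t*(1 + t) (J(t) = (2*t)*(1 + t) = 2*t*(1 + t))
O - J(d(B(2, 0))) = -740 - 2*6*(1 + 6) = -740 - 2*6*7 = -740 - 1*84 = -740 - 84 = -824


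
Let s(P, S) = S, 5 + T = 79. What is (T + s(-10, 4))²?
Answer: 6084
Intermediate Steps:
T = 74 (T = -5 + 79 = 74)
(T + s(-10, 4))² = (74 + 4)² = 78² = 6084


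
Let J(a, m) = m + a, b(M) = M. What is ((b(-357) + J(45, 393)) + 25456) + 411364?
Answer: 436901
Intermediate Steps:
J(a, m) = a + m
((b(-357) + J(45, 393)) + 25456) + 411364 = ((-357 + (45 + 393)) + 25456) + 411364 = ((-357 + 438) + 25456) + 411364 = (81 + 25456) + 411364 = 25537 + 411364 = 436901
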